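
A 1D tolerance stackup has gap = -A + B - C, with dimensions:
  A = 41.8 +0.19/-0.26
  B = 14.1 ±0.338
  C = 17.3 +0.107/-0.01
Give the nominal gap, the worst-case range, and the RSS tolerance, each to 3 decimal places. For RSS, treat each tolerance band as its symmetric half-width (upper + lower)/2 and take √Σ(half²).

Stack each dimension's contribution:
  -A: nom -41.800 → Σnom=-41.800; wc +0.260/-0.190 → slack +0.260/-0.190; half-tol=0.225, Σhalf²=0.050625
  +B: nom +14.100 → Σnom=-27.700; wc +0.338/-0.338 → slack +0.598/-0.528; half-tol=0.338, Σhalf²=0.164869
  -C: nom -17.300 → Σnom=-45.000; wc +0.010/-0.107 → slack +0.608/-0.635; half-tol=0.058, Σhalf²=0.168291
Nominal = -45.000. Worst-case = [-45.000 - 0.635, -45.000 + 0.608] = [-45.635, -44.392]. RSS = √0.168291 = 0.410.

nominal=-45.000 wc=[-45.635,-44.392] rss=0.410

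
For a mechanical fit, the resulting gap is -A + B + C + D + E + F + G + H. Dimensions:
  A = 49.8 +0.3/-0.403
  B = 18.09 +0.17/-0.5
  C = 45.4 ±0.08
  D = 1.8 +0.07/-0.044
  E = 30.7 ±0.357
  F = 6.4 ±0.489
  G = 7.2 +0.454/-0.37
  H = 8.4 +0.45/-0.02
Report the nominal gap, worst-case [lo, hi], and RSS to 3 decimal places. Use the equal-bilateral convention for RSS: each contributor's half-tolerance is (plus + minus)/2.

nominal=68.190 wc=[66.030,70.663] rss=0.915

Stack each dimension's contribution:
  -A: nom -49.800 → Σnom=-49.800; wc +0.403/-0.300 → slack +0.403/-0.300; half-tol=0.352, Σhalf²=0.123552
  +B: nom +18.090 → Σnom=-31.710; wc +0.170/-0.500 → slack +0.573/-0.800; half-tol=0.335, Σhalf²=0.235777
  +C: nom +45.400 → Σnom=13.690; wc +0.080/-0.080 → slack +0.653/-0.880; half-tol=0.080, Σhalf²=0.242177
  +D: nom +1.800 → Σnom=15.490; wc +0.070/-0.044 → slack +0.723/-0.924; half-tol=0.057, Σhalf²=0.245426
  +E: nom +30.700 → Σnom=46.190; wc +0.357/-0.357 → slack +1.080/-1.281; half-tol=0.357, Σhalf²=0.372875
  +F: nom +6.400 → Σnom=52.590; wc +0.489/-0.489 → slack +1.569/-1.770; half-tol=0.489, Σhalf²=0.611996
  +G: nom +7.200 → Σnom=59.790; wc +0.454/-0.370 → slack +2.023/-2.140; half-tol=0.412, Σhalf²=0.781740
  +H: nom +8.400 → Σnom=68.190; wc +0.450/-0.020 → slack +2.473/-2.160; half-tol=0.235, Σhalf²=0.836965
Nominal = 68.190. Worst-case = [68.190 - 2.160, 68.190 + 2.473] = [66.030, 70.663]. RSS = √0.836965 = 0.915.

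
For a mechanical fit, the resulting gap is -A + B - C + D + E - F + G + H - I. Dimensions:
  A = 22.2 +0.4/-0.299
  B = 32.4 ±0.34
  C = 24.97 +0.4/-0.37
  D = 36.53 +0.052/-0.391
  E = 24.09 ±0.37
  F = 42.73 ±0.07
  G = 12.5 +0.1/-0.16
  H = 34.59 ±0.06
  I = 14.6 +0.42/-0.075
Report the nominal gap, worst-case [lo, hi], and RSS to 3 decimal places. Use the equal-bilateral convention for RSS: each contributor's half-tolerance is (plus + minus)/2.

nominal=35.610 wc=[32.999,37.346] rss=0.812

Stack each dimension's contribution:
  -A: nom -22.200 → Σnom=-22.200; wc +0.299/-0.400 → slack +0.299/-0.400; half-tol=0.350, Σhalf²=0.122150
  +B: nom +32.400 → Σnom=10.200; wc +0.340/-0.340 → slack +0.639/-0.740; half-tol=0.340, Σhalf²=0.237750
  -C: nom -24.970 → Σnom=-14.770; wc +0.370/-0.400 → slack +1.009/-1.140; half-tol=0.385, Σhalf²=0.385975
  +D: nom +36.530 → Σnom=21.760; wc +0.052/-0.391 → slack +1.061/-1.531; half-tol=0.222, Σhalf²=0.435038
  +E: nom +24.090 → Σnom=45.850; wc +0.370/-0.370 → slack +1.431/-1.901; half-tol=0.370, Σhalf²=0.571938
  -F: nom -42.730 → Σnom=3.120; wc +0.070/-0.070 → slack +1.501/-1.971; half-tol=0.070, Σhalf²=0.576838
  +G: nom +12.500 → Σnom=15.620; wc +0.100/-0.160 → slack +1.601/-2.131; half-tol=0.130, Σhalf²=0.593738
  +H: nom +34.590 → Σnom=50.210; wc +0.060/-0.060 → slack +1.661/-2.191; half-tol=0.060, Σhalf²=0.597338
  -I: nom -14.600 → Σnom=35.610; wc +0.075/-0.420 → slack +1.736/-2.611; half-tol=0.247, Σhalf²=0.658594
Nominal = 35.610. Worst-case = [35.610 - 2.611, 35.610 + 1.736] = [32.999, 37.346]. RSS = √0.658594 = 0.812.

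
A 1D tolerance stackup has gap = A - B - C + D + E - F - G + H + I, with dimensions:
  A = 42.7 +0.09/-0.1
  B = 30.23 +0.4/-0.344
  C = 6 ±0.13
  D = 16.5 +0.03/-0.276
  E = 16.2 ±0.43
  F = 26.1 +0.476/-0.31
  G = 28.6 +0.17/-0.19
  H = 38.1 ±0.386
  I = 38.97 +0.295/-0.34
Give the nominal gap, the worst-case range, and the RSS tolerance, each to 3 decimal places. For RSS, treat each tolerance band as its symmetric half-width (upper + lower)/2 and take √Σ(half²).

nominal=61.540 wc=[58.832,63.745] rss=0.900

Stack each dimension's contribution:
  +A: nom +42.700 → Σnom=42.700; wc +0.090/-0.100 → slack +0.090/-0.100; half-tol=0.095, Σhalf²=0.009025
  -B: nom -30.230 → Σnom=12.470; wc +0.344/-0.400 → slack +0.434/-0.500; half-tol=0.372, Σhalf²=0.147409
  -C: nom -6.000 → Σnom=6.470; wc +0.130/-0.130 → slack +0.564/-0.630; half-tol=0.130, Σhalf²=0.164309
  +D: nom +16.500 → Σnom=22.970; wc +0.030/-0.276 → slack +0.594/-0.906; half-tol=0.153, Σhalf²=0.187718
  +E: nom +16.200 → Σnom=39.170; wc +0.430/-0.430 → slack +1.024/-1.336; half-tol=0.430, Σhalf²=0.372618
  -F: nom -26.100 → Σnom=13.070; wc +0.310/-0.476 → slack +1.334/-1.812; half-tol=0.393, Σhalf²=0.527067
  -G: nom -28.600 → Σnom=-15.530; wc +0.190/-0.170 → slack +1.524/-1.982; half-tol=0.180, Σhalf²=0.559467
  +H: nom +38.100 → Σnom=22.570; wc +0.386/-0.386 → slack +1.910/-2.368; half-tol=0.386, Σhalf²=0.708463
  +I: nom +38.970 → Σnom=61.540; wc +0.295/-0.340 → slack +2.205/-2.708; half-tol=0.318, Σhalf²=0.809269
Nominal = 61.540. Worst-case = [61.540 - 2.708, 61.540 + 2.205] = [58.832, 63.745]. RSS = √0.809269 = 0.900.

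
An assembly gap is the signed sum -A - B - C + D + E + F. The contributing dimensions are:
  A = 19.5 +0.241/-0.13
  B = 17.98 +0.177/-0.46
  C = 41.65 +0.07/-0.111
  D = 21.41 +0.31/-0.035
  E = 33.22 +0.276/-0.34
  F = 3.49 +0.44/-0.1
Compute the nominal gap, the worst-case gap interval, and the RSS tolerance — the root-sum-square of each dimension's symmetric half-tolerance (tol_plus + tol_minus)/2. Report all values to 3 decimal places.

nominal=-21.010 wc=[-21.973,-19.283] rss=0.584

Stack each dimension's contribution:
  -A: nom -19.500 → Σnom=-19.500; wc +0.130/-0.241 → slack +0.130/-0.241; half-tol=0.185, Σhalf²=0.034410
  -B: nom -17.980 → Σnom=-37.480; wc +0.460/-0.177 → slack +0.590/-0.418; half-tol=0.319, Σhalf²=0.135852
  -C: nom -41.650 → Σnom=-79.130; wc +0.111/-0.070 → slack +0.701/-0.488; half-tol=0.090, Σhalf²=0.144043
  +D: nom +21.410 → Σnom=-57.720; wc +0.310/-0.035 → slack +1.011/-0.523; half-tol=0.172, Σhalf²=0.173799
  +E: nom +33.220 → Σnom=-24.500; wc +0.276/-0.340 → slack +1.287/-0.863; half-tol=0.308, Σhalf²=0.268663
  +F: nom +3.490 → Σnom=-21.010; wc +0.440/-0.100 → slack +1.727/-0.963; half-tol=0.270, Σhalf²=0.341563
Nominal = -21.010. Worst-case = [-21.010 - 0.963, -21.010 + 1.727] = [-21.973, -19.283]. RSS = √0.341563 = 0.584.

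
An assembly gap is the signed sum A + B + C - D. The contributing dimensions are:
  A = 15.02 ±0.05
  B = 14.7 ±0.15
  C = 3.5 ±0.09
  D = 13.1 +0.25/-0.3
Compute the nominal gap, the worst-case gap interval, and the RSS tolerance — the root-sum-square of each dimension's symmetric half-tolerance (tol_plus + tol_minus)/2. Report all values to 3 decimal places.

Stack each dimension's contribution:
  +A: nom +15.020 → Σnom=15.020; wc +0.050/-0.050 → slack +0.050/-0.050; half-tol=0.050, Σhalf²=0.002500
  +B: nom +14.700 → Σnom=29.720; wc +0.150/-0.150 → slack +0.200/-0.200; half-tol=0.150, Σhalf²=0.025000
  +C: nom +3.500 → Σnom=33.220; wc +0.090/-0.090 → slack +0.290/-0.290; half-tol=0.090, Σhalf²=0.033100
  -D: nom -13.100 → Σnom=20.120; wc +0.300/-0.250 → slack +0.590/-0.540; half-tol=0.275, Σhalf²=0.108725
Nominal = 20.120. Worst-case = [20.120 - 0.540, 20.120 + 0.590] = [19.580, 20.710]. RSS = √0.108725 = 0.330.

nominal=20.120 wc=[19.580,20.710] rss=0.330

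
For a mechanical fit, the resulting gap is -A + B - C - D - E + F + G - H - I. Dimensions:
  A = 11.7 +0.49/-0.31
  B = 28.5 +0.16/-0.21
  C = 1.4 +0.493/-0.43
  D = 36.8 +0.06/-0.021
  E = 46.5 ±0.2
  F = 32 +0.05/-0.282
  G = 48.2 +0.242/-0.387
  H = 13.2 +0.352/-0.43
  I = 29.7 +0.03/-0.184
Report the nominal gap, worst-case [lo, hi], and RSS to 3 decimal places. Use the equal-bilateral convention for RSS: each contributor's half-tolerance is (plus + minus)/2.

nominal=-30.600 wc=[-33.104,-28.573] rss=0.860

Stack each dimension's contribution:
  -A: nom -11.700 → Σnom=-11.700; wc +0.310/-0.490 → slack +0.310/-0.490; half-tol=0.400, Σhalf²=0.160000
  +B: nom +28.500 → Σnom=16.800; wc +0.160/-0.210 → slack +0.470/-0.700; half-tol=0.185, Σhalf²=0.194225
  -C: nom -1.400 → Σnom=15.400; wc +0.430/-0.493 → slack +0.900/-1.193; half-tol=0.462, Σhalf²=0.407207
  -D: nom -36.800 → Σnom=-21.400; wc +0.021/-0.060 → slack +0.921/-1.253; half-tol=0.041, Σhalf²=0.408848
  -E: nom -46.500 → Σnom=-67.900; wc +0.200/-0.200 → slack +1.121/-1.453; half-tol=0.200, Σhalf²=0.448848
  +F: nom +32.000 → Σnom=-35.900; wc +0.050/-0.282 → slack +1.171/-1.735; half-tol=0.166, Σhalf²=0.476404
  +G: nom +48.200 → Σnom=12.300; wc +0.242/-0.387 → slack +1.413/-2.122; half-tol=0.315, Σhalf²=0.575314
  -H: nom -13.200 → Σnom=-0.900; wc +0.430/-0.352 → slack +1.843/-2.474; half-tol=0.391, Σhalf²=0.728195
  -I: nom -29.700 → Σnom=-30.600; wc +0.184/-0.030 → slack +2.027/-2.504; half-tol=0.107, Σhalf²=0.739644
Nominal = -30.600. Worst-case = [-30.600 - 2.504, -30.600 + 2.027] = [-33.104, -28.573]. RSS = √0.739644 = 0.860.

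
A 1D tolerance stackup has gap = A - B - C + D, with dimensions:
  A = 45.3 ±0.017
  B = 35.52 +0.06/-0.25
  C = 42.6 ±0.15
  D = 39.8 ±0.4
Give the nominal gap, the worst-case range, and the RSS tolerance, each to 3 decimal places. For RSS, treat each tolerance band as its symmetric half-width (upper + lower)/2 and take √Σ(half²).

nominal=6.980 wc=[6.353,7.797] rss=0.455

Stack each dimension's contribution:
  +A: nom +45.300 → Σnom=45.300; wc +0.017/-0.017 → slack +0.017/-0.017; half-tol=0.017, Σhalf²=0.000289
  -B: nom -35.520 → Σnom=9.780; wc +0.250/-0.060 → slack +0.267/-0.077; half-tol=0.155, Σhalf²=0.024314
  -C: nom -42.600 → Σnom=-32.820; wc +0.150/-0.150 → slack +0.417/-0.227; half-tol=0.150, Σhalf²=0.046814
  +D: nom +39.800 → Σnom=6.980; wc +0.400/-0.400 → slack +0.817/-0.627; half-tol=0.400, Σhalf²=0.206814
Nominal = 6.980. Worst-case = [6.980 - 0.627, 6.980 + 0.817] = [6.353, 7.797]. RSS = √0.206814 = 0.455.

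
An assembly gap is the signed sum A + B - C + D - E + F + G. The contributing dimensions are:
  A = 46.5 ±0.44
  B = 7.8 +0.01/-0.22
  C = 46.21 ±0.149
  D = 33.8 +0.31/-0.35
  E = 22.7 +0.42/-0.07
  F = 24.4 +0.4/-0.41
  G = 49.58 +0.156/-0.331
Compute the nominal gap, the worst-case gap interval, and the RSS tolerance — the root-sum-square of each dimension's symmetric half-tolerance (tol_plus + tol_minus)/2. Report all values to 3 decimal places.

Stack each dimension's contribution:
  +A: nom +46.500 → Σnom=46.500; wc +0.440/-0.440 → slack +0.440/-0.440; half-tol=0.440, Σhalf²=0.193600
  +B: nom +7.800 → Σnom=54.300; wc +0.010/-0.220 → slack +0.450/-0.660; half-tol=0.115, Σhalf²=0.206825
  -C: nom -46.210 → Σnom=8.090; wc +0.149/-0.149 → slack +0.599/-0.809; half-tol=0.149, Σhalf²=0.229026
  +D: nom +33.800 → Σnom=41.890; wc +0.310/-0.350 → slack +0.909/-1.159; half-tol=0.330, Σhalf²=0.337926
  -E: nom -22.700 → Σnom=19.190; wc +0.070/-0.420 → slack +0.979/-1.579; half-tol=0.245, Σhalf²=0.397951
  +F: nom +24.400 → Σnom=43.590; wc +0.400/-0.410 → slack +1.379/-1.989; half-tol=0.405, Σhalf²=0.561976
  +G: nom +49.580 → Σnom=93.170; wc +0.156/-0.331 → slack +1.535/-2.320; half-tol=0.243, Σhalf²=0.621268
Nominal = 93.170. Worst-case = [93.170 - 2.320, 93.170 + 1.535] = [90.850, 94.705]. RSS = √0.621268 = 0.788.

nominal=93.170 wc=[90.850,94.705] rss=0.788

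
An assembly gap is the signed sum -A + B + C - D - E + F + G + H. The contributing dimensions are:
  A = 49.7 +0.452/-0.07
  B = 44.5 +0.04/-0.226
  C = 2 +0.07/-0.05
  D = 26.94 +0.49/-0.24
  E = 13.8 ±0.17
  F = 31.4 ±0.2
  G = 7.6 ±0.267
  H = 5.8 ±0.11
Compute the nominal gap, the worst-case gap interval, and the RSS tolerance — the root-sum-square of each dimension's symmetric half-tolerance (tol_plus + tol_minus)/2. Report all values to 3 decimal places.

nominal=0.860 wc=[-1.105,2.027] rss=0.612

Stack each dimension's contribution:
  -A: nom -49.700 → Σnom=-49.700; wc +0.070/-0.452 → slack +0.070/-0.452; half-tol=0.261, Σhalf²=0.068121
  +B: nom +44.500 → Σnom=-5.200; wc +0.040/-0.226 → slack +0.110/-0.678; half-tol=0.133, Σhalf²=0.085810
  +C: nom +2.000 → Σnom=-3.200; wc +0.070/-0.050 → slack +0.180/-0.728; half-tol=0.060, Σhalf²=0.089410
  -D: nom -26.940 → Σnom=-30.140; wc +0.240/-0.490 → slack +0.420/-1.218; half-tol=0.365, Σhalf²=0.222635
  -E: nom -13.800 → Σnom=-43.940; wc +0.170/-0.170 → slack +0.590/-1.388; half-tol=0.170, Σhalf²=0.251535
  +F: nom +31.400 → Σnom=-12.540; wc +0.200/-0.200 → slack +0.790/-1.588; half-tol=0.200, Σhalf²=0.291535
  +G: nom +7.600 → Σnom=-4.940; wc +0.267/-0.267 → slack +1.057/-1.855; half-tol=0.267, Σhalf²=0.362824
  +H: nom +5.800 → Σnom=0.860; wc +0.110/-0.110 → slack +1.167/-1.965; half-tol=0.110, Σhalf²=0.374924
Nominal = 0.860. Worst-case = [0.860 - 1.965, 0.860 + 1.167] = [-1.105, 2.027]. RSS = √0.374924 = 0.612.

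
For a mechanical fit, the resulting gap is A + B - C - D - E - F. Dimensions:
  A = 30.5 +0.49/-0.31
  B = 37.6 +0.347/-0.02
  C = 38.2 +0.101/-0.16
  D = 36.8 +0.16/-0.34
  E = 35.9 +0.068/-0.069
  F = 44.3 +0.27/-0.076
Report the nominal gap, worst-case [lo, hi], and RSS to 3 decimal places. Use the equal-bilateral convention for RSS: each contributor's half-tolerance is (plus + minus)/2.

nominal=-87.100 wc=[-88.029,-85.618] rss=0.555

Stack each dimension's contribution:
  +A: nom +30.500 → Σnom=30.500; wc +0.490/-0.310 → slack +0.490/-0.310; half-tol=0.400, Σhalf²=0.160000
  +B: nom +37.600 → Σnom=68.100; wc +0.347/-0.020 → slack +0.837/-0.330; half-tol=0.183, Σhalf²=0.193672
  -C: nom -38.200 → Σnom=29.900; wc +0.160/-0.101 → slack +0.997/-0.431; half-tol=0.131, Σhalf²=0.210703
  -D: nom -36.800 → Σnom=-6.900; wc +0.340/-0.160 → slack +1.337/-0.591; half-tol=0.250, Σhalf²=0.273203
  -E: nom -35.900 → Σnom=-42.800; wc +0.069/-0.068 → slack +1.406/-0.659; half-tol=0.069, Σhalf²=0.277895
  -F: nom -44.300 → Σnom=-87.100; wc +0.076/-0.270 → slack +1.482/-0.929; half-tol=0.173, Σhalf²=0.307824
Nominal = -87.100. Worst-case = [-87.100 - 0.929, -87.100 + 1.482] = [-88.029, -85.618]. RSS = √0.307824 = 0.555.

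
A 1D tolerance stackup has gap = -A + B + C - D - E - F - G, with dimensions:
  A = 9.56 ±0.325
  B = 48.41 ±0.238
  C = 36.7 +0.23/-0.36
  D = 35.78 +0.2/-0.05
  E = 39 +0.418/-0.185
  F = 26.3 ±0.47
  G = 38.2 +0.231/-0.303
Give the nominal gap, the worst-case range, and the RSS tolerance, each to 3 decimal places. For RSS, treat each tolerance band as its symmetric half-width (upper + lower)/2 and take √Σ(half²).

Stack each dimension's contribution:
  -A: nom -9.560 → Σnom=-9.560; wc +0.325/-0.325 → slack +0.325/-0.325; half-tol=0.325, Σhalf²=0.105625
  +B: nom +48.410 → Σnom=38.850; wc +0.238/-0.238 → slack +0.563/-0.563; half-tol=0.238, Σhalf²=0.162269
  +C: nom +36.700 → Σnom=75.550; wc +0.230/-0.360 → slack +0.793/-0.923; half-tol=0.295, Σhalf²=0.249294
  -D: nom -35.780 → Σnom=39.770; wc +0.050/-0.200 → slack +0.843/-1.123; half-tol=0.125, Σhalf²=0.264919
  -E: nom -39.000 → Σnom=0.770; wc +0.185/-0.418 → slack +1.028/-1.541; half-tol=0.301, Σhalf²=0.355821
  -F: nom -26.300 → Σnom=-25.530; wc +0.470/-0.470 → slack +1.498/-2.011; half-tol=0.470, Σhalf²=0.576721
  -G: nom -38.200 → Σnom=-63.730; wc +0.303/-0.231 → slack +1.801/-2.242; half-tol=0.267, Σhalf²=0.648010
Nominal = -63.730. Worst-case = [-63.730 - 2.242, -63.730 + 1.801] = [-65.972, -61.929]. RSS = √0.648010 = 0.805.

nominal=-63.730 wc=[-65.972,-61.929] rss=0.805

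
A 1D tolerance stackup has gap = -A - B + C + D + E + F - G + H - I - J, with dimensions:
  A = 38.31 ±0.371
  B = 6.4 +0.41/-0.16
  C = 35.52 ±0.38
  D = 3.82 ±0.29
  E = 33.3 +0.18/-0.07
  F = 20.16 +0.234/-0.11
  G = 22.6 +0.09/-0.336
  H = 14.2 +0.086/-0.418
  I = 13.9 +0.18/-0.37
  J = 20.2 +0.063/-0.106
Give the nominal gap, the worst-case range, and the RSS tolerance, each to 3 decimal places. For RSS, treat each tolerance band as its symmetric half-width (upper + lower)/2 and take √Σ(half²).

nominal=5.590 wc=[3.208,8.103] rss=0.827

Stack each dimension's contribution:
  -A: nom -38.310 → Σnom=-38.310; wc +0.371/-0.371 → slack +0.371/-0.371; half-tol=0.371, Σhalf²=0.137641
  -B: nom -6.400 → Σnom=-44.710; wc +0.160/-0.410 → slack +0.531/-0.781; half-tol=0.285, Σhalf²=0.218866
  +C: nom +35.520 → Σnom=-9.190; wc +0.380/-0.380 → slack +0.911/-1.161; half-tol=0.380, Σhalf²=0.363266
  +D: nom +3.820 → Σnom=-5.370; wc +0.290/-0.290 → slack +1.201/-1.451; half-tol=0.290, Σhalf²=0.447366
  +E: nom +33.300 → Σnom=27.930; wc +0.180/-0.070 → slack +1.381/-1.521; half-tol=0.125, Σhalf²=0.462991
  +F: nom +20.160 → Σnom=48.090; wc +0.234/-0.110 → slack +1.615/-1.631; half-tol=0.172, Σhalf²=0.492575
  -G: nom -22.600 → Σnom=25.490; wc +0.336/-0.090 → slack +1.951/-1.721; half-tol=0.213, Σhalf²=0.537944
  +H: nom +14.200 → Σnom=39.690; wc +0.086/-0.418 → slack +2.037/-2.139; half-tol=0.252, Σhalf²=0.601448
  -I: nom -13.900 → Σnom=25.790; wc +0.370/-0.180 → slack +2.407/-2.319; half-tol=0.275, Σhalf²=0.677073
  -J: nom -20.200 → Σnom=5.590; wc +0.106/-0.063 → slack +2.513/-2.382; half-tol=0.084, Σhalf²=0.684213
Nominal = 5.590. Worst-case = [5.590 - 2.382, 5.590 + 2.513] = [3.208, 8.103]. RSS = √0.684213 = 0.827.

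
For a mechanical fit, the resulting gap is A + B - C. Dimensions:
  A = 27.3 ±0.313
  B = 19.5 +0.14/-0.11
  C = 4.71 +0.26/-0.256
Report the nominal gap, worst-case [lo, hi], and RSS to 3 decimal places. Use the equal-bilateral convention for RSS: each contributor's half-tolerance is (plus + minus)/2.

Stack each dimension's contribution:
  +A: nom +27.300 → Σnom=27.300; wc +0.313/-0.313 → slack +0.313/-0.313; half-tol=0.313, Σhalf²=0.097969
  +B: nom +19.500 → Σnom=46.800; wc +0.140/-0.110 → slack +0.453/-0.423; half-tol=0.125, Σhalf²=0.113594
  -C: nom -4.710 → Σnom=42.090; wc +0.256/-0.260 → slack +0.709/-0.683; half-tol=0.258, Σhalf²=0.180158
Nominal = 42.090. Worst-case = [42.090 - 0.683, 42.090 + 0.709] = [41.407, 42.799]. RSS = √0.180158 = 0.424.

nominal=42.090 wc=[41.407,42.799] rss=0.424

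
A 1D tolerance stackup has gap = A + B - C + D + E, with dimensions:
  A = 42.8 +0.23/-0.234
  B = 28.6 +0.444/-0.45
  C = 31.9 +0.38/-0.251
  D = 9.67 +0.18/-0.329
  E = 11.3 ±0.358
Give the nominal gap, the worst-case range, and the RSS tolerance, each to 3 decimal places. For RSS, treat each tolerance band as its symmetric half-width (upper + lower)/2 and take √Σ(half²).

nominal=60.470 wc=[58.719,61.933] rss=0.739

Stack each dimension's contribution:
  +A: nom +42.800 → Σnom=42.800; wc +0.230/-0.234 → slack +0.230/-0.234; half-tol=0.232, Σhalf²=0.053824
  +B: nom +28.600 → Σnom=71.400; wc +0.444/-0.450 → slack +0.674/-0.684; half-tol=0.447, Σhalf²=0.253633
  -C: nom -31.900 → Σnom=39.500; wc +0.251/-0.380 → slack +0.925/-1.064; half-tol=0.316, Σhalf²=0.353173
  +D: nom +9.670 → Σnom=49.170; wc +0.180/-0.329 → slack +1.105/-1.393; half-tol=0.255, Σhalf²=0.417944
  +E: nom +11.300 → Σnom=60.470; wc +0.358/-0.358 → slack +1.463/-1.751; half-tol=0.358, Σhalf²=0.546107
Nominal = 60.470. Worst-case = [60.470 - 1.751, 60.470 + 1.463] = [58.719, 61.933]. RSS = √0.546107 = 0.739.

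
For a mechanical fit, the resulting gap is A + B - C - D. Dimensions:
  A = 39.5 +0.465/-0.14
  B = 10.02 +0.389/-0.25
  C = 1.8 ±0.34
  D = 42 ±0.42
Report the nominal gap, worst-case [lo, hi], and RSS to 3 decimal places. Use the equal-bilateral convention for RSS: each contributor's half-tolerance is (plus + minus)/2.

nominal=5.720 wc=[4.570,7.334] rss=0.697

Stack each dimension's contribution:
  +A: nom +39.500 → Σnom=39.500; wc +0.465/-0.140 → slack +0.465/-0.140; half-tol=0.302, Σhalf²=0.091506
  +B: nom +10.020 → Σnom=49.520; wc +0.389/-0.250 → slack +0.854/-0.390; half-tol=0.320, Σhalf²=0.193586
  -C: nom -1.800 → Σnom=47.720; wc +0.340/-0.340 → slack +1.194/-0.730; half-tol=0.340, Σhalf²=0.309187
  -D: nom -42.000 → Σnom=5.720; wc +0.420/-0.420 → slack +1.614/-1.150; half-tol=0.420, Σhalf²=0.485587
Nominal = 5.720. Worst-case = [5.720 - 1.150, 5.720 + 1.614] = [4.570, 7.334]. RSS = √0.485587 = 0.697.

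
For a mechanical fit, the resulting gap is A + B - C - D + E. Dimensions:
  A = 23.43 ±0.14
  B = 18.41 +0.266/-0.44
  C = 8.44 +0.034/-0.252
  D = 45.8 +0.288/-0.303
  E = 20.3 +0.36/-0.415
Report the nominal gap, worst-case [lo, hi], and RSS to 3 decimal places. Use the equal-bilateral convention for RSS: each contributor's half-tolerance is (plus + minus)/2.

Stack each dimension's contribution:
  +A: nom +23.430 → Σnom=23.430; wc +0.140/-0.140 → slack +0.140/-0.140; half-tol=0.140, Σhalf²=0.019600
  +B: nom +18.410 → Σnom=41.840; wc +0.266/-0.440 → slack +0.406/-0.580; half-tol=0.353, Σhalf²=0.144209
  -C: nom -8.440 → Σnom=33.400; wc +0.252/-0.034 → slack +0.658/-0.614; half-tol=0.143, Σhalf²=0.164658
  -D: nom -45.800 → Σnom=-12.400; wc +0.303/-0.288 → slack +0.961/-0.902; half-tol=0.295, Σhalf²=0.251978
  +E: nom +20.300 → Σnom=7.900; wc +0.360/-0.415 → slack +1.321/-1.317; half-tol=0.387, Σhalf²=0.402134
Nominal = 7.900. Worst-case = [7.900 - 1.317, 7.900 + 1.321] = [6.583, 9.221]. RSS = √0.402134 = 0.634.

nominal=7.900 wc=[6.583,9.221] rss=0.634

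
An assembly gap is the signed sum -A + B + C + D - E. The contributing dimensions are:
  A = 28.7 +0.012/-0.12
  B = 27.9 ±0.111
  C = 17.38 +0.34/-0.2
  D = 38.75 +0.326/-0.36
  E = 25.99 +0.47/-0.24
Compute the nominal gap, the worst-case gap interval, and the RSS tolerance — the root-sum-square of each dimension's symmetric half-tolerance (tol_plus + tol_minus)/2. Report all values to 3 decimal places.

nominal=29.340 wc=[28.187,30.477] rss=0.577

Stack each dimension's contribution:
  -A: nom -28.700 → Σnom=-28.700; wc +0.120/-0.012 → slack +0.120/-0.012; half-tol=0.066, Σhalf²=0.004356
  +B: nom +27.900 → Σnom=-0.800; wc +0.111/-0.111 → slack +0.231/-0.123; half-tol=0.111, Σhalf²=0.016677
  +C: nom +17.380 → Σnom=16.580; wc +0.340/-0.200 → slack +0.571/-0.323; half-tol=0.270, Σhalf²=0.089577
  +D: nom +38.750 → Σnom=55.330; wc +0.326/-0.360 → slack +0.897/-0.683; half-tol=0.343, Σhalf²=0.207226
  -E: nom -25.990 → Σnom=29.340; wc +0.240/-0.470 → slack +1.137/-1.153; half-tol=0.355, Σhalf²=0.333251
Nominal = 29.340. Worst-case = [29.340 - 1.153, 29.340 + 1.137] = [28.187, 30.477]. RSS = √0.333251 = 0.577.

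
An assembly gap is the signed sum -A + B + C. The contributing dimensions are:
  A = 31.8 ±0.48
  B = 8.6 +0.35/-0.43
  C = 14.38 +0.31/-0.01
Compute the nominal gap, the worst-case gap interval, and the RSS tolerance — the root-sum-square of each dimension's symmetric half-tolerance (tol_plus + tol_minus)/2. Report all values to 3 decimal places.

Stack each dimension's contribution:
  -A: nom -31.800 → Σnom=-31.800; wc +0.480/-0.480 → slack +0.480/-0.480; half-tol=0.480, Σhalf²=0.230400
  +B: nom +8.600 → Σnom=-23.200; wc +0.350/-0.430 → slack +0.830/-0.910; half-tol=0.390, Σhalf²=0.382500
  +C: nom +14.380 → Σnom=-8.820; wc +0.310/-0.010 → slack +1.140/-0.920; half-tol=0.160, Σhalf²=0.408100
Nominal = -8.820. Worst-case = [-8.820 - 0.920, -8.820 + 1.140] = [-9.740, -7.680]. RSS = √0.408100 = 0.639.

nominal=-8.820 wc=[-9.740,-7.680] rss=0.639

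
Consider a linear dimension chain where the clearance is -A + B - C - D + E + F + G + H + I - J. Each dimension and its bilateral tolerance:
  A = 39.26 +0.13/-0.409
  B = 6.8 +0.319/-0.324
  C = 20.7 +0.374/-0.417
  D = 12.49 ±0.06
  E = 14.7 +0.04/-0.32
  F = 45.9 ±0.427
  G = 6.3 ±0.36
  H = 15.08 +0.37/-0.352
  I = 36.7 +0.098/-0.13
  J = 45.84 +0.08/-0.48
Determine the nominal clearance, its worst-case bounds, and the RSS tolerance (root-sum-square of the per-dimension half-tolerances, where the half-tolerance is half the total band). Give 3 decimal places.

nominal=7.190 wc=[4.633,10.170] rss=0.950

Stack each dimension's contribution:
  -A: nom -39.260 → Σnom=-39.260; wc +0.409/-0.130 → slack +0.409/-0.130; half-tol=0.269, Σhalf²=0.072630
  +B: nom +6.800 → Σnom=-32.460; wc +0.319/-0.324 → slack +0.728/-0.454; half-tol=0.322, Σhalf²=0.175992
  -C: nom -20.700 → Σnom=-53.160; wc +0.417/-0.374 → slack +1.145/-0.828; half-tol=0.395, Σhalf²=0.332413
  -D: nom -12.490 → Σnom=-65.650; wc +0.060/-0.060 → slack +1.205/-0.888; half-tol=0.060, Σhalf²=0.336013
  +E: nom +14.700 → Σnom=-50.950; wc +0.040/-0.320 → slack +1.245/-1.208; half-tol=0.180, Σhalf²=0.368413
  +F: nom +45.900 → Σnom=-5.050; wc +0.427/-0.427 → slack +1.672/-1.635; half-tol=0.427, Σhalf²=0.550742
  +G: nom +6.300 → Σnom=1.250; wc +0.360/-0.360 → slack +2.032/-1.995; half-tol=0.360, Σhalf²=0.680342
  +H: nom +15.080 → Σnom=16.330; wc +0.370/-0.352 → slack +2.402/-2.347; half-tol=0.361, Σhalf²=0.810663
  +I: nom +36.700 → Σnom=53.030; wc +0.098/-0.130 → slack +2.500/-2.477; half-tol=0.114, Σhalf²=0.823659
  -J: nom -45.840 → Σnom=7.190; wc +0.480/-0.080 → slack +2.980/-2.557; half-tol=0.280, Σhalf²=0.902059
Nominal = 7.190. Worst-case = [7.190 - 2.557, 7.190 + 2.980] = [4.633, 10.170]. RSS = √0.902059 = 0.950.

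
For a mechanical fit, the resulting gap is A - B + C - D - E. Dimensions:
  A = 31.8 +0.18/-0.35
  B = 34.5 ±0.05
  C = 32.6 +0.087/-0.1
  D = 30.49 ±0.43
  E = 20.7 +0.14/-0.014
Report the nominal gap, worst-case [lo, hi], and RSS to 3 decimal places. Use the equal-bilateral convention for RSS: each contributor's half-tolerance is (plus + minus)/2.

nominal=-21.290 wc=[-22.360,-20.529] rss=0.522

Stack each dimension's contribution:
  +A: nom +31.800 → Σnom=31.800; wc +0.180/-0.350 → slack +0.180/-0.350; half-tol=0.265, Σhalf²=0.070225
  -B: nom -34.500 → Σnom=-2.700; wc +0.050/-0.050 → slack +0.230/-0.400; half-tol=0.050, Σhalf²=0.072725
  +C: nom +32.600 → Σnom=29.900; wc +0.087/-0.100 → slack +0.317/-0.500; half-tol=0.093, Σhalf²=0.081467
  -D: nom -30.490 → Σnom=-0.590; wc +0.430/-0.430 → slack +0.747/-0.930; half-tol=0.430, Σhalf²=0.266367
  -E: nom -20.700 → Σnom=-21.290; wc +0.014/-0.140 → slack +0.761/-1.070; half-tol=0.077, Σhalf²=0.272296
Nominal = -21.290. Worst-case = [-21.290 - 1.070, -21.290 + 0.761] = [-22.360, -20.529]. RSS = √0.272296 = 0.522.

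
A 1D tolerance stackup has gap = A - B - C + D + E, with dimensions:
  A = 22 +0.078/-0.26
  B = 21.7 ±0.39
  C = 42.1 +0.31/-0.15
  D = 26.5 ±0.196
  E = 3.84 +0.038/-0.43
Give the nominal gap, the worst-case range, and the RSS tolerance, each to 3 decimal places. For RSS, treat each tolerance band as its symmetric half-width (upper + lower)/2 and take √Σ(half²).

Stack each dimension's contribution:
  +A: nom +22.000 → Σnom=22.000; wc +0.078/-0.260 → slack +0.078/-0.260; half-tol=0.169, Σhalf²=0.028561
  -B: nom -21.700 → Σnom=0.300; wc +0.390/-0.390 → slack +0.468/-0.650; half-tol=0.390, Σhalf²=0.180661
  -C: nom -42.100 → Σnom=-41.800; wc +0.150/-0.310 → slack +0.618/-0.960; half-tol=0.230, Σhalf²=0.233561
  +D: nom +26.500 → Σnom=-15.300; wc +0.196/-0.196 → slack +0.814/-1.156; half-tol=0.196, Σhalf²=0.271977
  +E: nom +3.840 → Σnom=-11.460; wc +0.038/-0.430 → slack +0.852/-1.586; half-tol=0.234, Σhalf²=0.326733
Nominal = -11.460. Worst-case = [-11.460 - 1.586, -11.460 + 0.852] = [-13.046, -10.608]. RSS = √0.326733 = 0.572.

nominal=-11.460 wc=[-13.046,-10.608] rss=0.572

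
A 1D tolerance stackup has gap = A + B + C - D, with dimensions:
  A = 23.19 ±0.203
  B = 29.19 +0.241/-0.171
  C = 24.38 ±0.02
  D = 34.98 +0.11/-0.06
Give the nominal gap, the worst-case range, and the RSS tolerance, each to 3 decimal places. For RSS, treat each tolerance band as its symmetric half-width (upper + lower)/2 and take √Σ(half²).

Stack each dimension's contribution:
  +A: nom +23.190 → Σnom=23.190; wc +0.203/-0.203 → slack +0.203/-0.203; half-tol=0.203, Σhalf²=0.041209
  +B: nom +29.190 → Σnom=52.380; wc +0.241/-0.171 → slack +0.444/-0.374; half-tol=0.206, Σhalf²=0.083645
  +C: nom +24.380 → Σnom=76.760; wc +0.020/-0.020 → slack +0.464/-0.394; half-tol=0.020, Σhalf²=0.084045
  -D: nom -34.980 → Σnom=41.780; wc +0.060/-0.110 → slack +0.524/-0.504; half-tol=0.085, Σhalf²=0.091270
Nominal = 41.780. Worst-case = [41.780 - 0.504, 41.780 + 0.524] = [41.276, 42.304]. RSS = √0.091270 = 0.302.

nominal=41.780 wc=[41.276,42.304] rss=0.302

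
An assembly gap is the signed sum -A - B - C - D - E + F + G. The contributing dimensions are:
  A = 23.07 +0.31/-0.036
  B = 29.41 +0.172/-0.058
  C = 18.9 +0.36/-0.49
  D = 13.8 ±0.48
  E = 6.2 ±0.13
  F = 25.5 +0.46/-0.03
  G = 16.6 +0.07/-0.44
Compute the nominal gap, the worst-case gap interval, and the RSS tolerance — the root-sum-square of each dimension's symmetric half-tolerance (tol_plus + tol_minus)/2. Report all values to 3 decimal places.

Stack each dimension's contribution:
  -A: nom -23.070 → Σnom=-23.070; wc +0.036/-0.310 → slack +0.036/-0.310; half-tol=0.173, Σhalf²=0.029929
  -B: nom -29.410 → Σnom=-52.480; wc +0.058/-0.172 → slack +0.094/-0.482; half-tol=0.115, Σhalf²=0.043154
  -C: nom -18.900 → Σnom=-71.380; wc +0.490/-0.360 → slack +0.584/-0.842; half-tol=0.425, Σhalf²=0.223779
  -D: nom -13.800 → Σnom=-85.180; wc +0.480/-0.480 → slack +1.064/-1.322; half-tol=0.480, Σhalf²=0.454179
  -E: nom -6.200 → Σnom=-91.380; wc +0.130/-0.130 → slack +1.194/-1.452; half-tol=0.130, Σhalf²=0.471079
  +F: nom +25.500 → Σnom=-65.880; wc +0.460/-0.030 → slack +1.654/-1.482; half-tol=0.245, Σhalf²=0.531104
  +G: nom +16.600 → Σnom=-49.280; wc +0.070/-0.440 → slack +1.724/-1.922; half-tol=0.255, Σhalf²=0.596129
Nominal = -49.280. Worst-case = [-49.280 - 1.922, -49.280 + 1.724] = [-51.202, -47.556]. RSS = √0.596129 = 0.772.

nominal=-49.280 wc=[-51.202,-47.556] rss=0.772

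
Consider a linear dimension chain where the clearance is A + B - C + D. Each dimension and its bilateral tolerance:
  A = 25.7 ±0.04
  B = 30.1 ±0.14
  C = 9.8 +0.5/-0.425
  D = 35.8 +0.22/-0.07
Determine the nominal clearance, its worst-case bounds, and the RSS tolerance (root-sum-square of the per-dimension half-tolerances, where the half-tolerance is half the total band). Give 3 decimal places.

nominal=81.800 wc=[81.050,82.625] rss=0.506

Stack each dimension's contribution:
  +A: nom +25.700 → Σnom=25.700; wc +0.040/-0.040 → slack +0.040/-0.040; half-tol=0.040, Σhalf²=0.001600
  +B: nom +30.100 → Σnom=55.800; wc +0.140/-0.140 → slack +0.180/-0.180; half-tol=0.140, Σhalf²=0.021200
  -C: nom -9.800 → Σnom=46.000; wc +0.425/-0.500 → slack +0.605/-0.680; half-tol=0.463, Σhalf²=0.235106
  +D: nom +35.800 → Σnom=81.800; wc +0.220/-0.070 → slack +0.825/-0.750; half-tol=0.145, Σhalf²=0.256131
Nominal = 81.800. Worst-case = [81.800 - 0.750, 81.800 + 0.825] = [81.050, 82.625]. RSS = √0.256131 = 0.506.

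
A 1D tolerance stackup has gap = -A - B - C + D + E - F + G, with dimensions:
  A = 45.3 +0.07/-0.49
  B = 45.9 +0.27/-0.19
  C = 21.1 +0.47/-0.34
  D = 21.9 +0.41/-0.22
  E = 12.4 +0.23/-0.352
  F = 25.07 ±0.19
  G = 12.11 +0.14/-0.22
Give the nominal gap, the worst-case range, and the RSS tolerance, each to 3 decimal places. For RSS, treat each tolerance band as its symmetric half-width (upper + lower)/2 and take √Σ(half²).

nominal=-90.960 wc=[-92.752,-88.970] rss=0.740

Stack each dimension's contribution:
  -A: nom -45.300 → Σnom=-45.300; wc +0.490/-0.070 → slack +0.490/-0.070; half-tol=0.280, Σhalf²=0.078400
  -B: nom -45.900 → Σnom=-91.200; wc +0.190/-0.270 → slack +0.680/-0.340; half-tol=0.230, Σhalf²=0.131300
  -C: nom -21.100 → Σnom=-112.300; wc +0.340/-0.470 → slack +1.020/-0.810; half-tol=0.405, Σhalf²=0.295325
  +D: nom +21.900 → Σnom=-90.400; wc +0.410/-0.220 → slack +1.430/-1.030; half-tol=0.315, Σhalf²=0.394550
  +E: nom +12.400 → Σnom=-78.000; wc +0.230/-0.352 → slack +1.660/-1.382; half-tol=0.291, Σhalf²=0.479231
  -F: nom -25.070 → Σnom=-103.070; wc +0.190/-0.190 → slack +1.850/-1.572; half-tol=0.190, Σhalf²=0.515331
  +G: nom +12.110 → Σnom=-90.960; wc +0.140/-0.220 → slack +1.990/-1.792; half-tol=0.180, Σhalf²=0.547731
Nominal = -90.960. Worst-case = [-90.960 - 1.792, -90.960 + 1.990] = [-92.752, -88.970]. RSS = √0.547731 = 0.740.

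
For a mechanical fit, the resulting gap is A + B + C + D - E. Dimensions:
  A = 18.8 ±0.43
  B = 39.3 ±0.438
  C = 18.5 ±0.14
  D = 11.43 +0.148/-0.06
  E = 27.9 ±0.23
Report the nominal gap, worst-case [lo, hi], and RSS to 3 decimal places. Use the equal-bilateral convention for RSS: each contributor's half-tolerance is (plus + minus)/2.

Stack each dimension's contribution:
  +A: nom +18.800 → Σnom=18.800; wc +0.430/-0.430 → slack +0.430/-0.430; half-tol=0.430, Σhalf²=0.184900
  +B: nom +39.300 → Σnom=58.100; wc +0.438/-0.438 → slack +0.868/-0.868; half-tol=0.438, Σhalf²=0.376744
  +C: nom +18.500 → Σnom=76.600; wc +0.140/-0.140 → slack +1.008/-1.008; half-tol=0.140, Σhalf²=0.396344
  +D: nom +11.430 → Σnom=88.030; wc +0.148/-0.060 → slack +1.156/-1.068; half-tol=0.104, Σhalf²=0.407160
  -E: nom -27.900 → Σnom=60.130; wc +0.230/-0.230 → slack +1.386/-1.298; half-tol=0.230, Σhalf²=0.460060
Nominal = 60.130. Worst-case = [60.130 - 1.298, 60.130 + 1.386] = [58.832, 61.516]. RSS = √0.460060 = 0.678.

nominal=60.130 wc=[58.832,61.516] rss=0.678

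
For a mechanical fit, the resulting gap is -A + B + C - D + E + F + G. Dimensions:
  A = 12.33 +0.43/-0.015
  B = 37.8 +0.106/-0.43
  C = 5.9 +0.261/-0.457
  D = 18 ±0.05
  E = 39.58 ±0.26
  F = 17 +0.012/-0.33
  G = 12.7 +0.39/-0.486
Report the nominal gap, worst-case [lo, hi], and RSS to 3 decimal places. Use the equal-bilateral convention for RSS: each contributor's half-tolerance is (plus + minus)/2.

nominal=82.650 wc=[80.207,83.744] rss=0.736

Stack each dimension's contribution:
  -A: nom -12.330 → Σnom=-12.330; wc +0.015/-0.430 → slack +0.015/-0.430; half-tol=0.223, Σhalf²=0.049506
  +B: nom +37.800 → Σnom=25.470; wc +0.106/-0.430 → slack +0.121/-0.860; half-tol=0.268, Σhalf²=0.121330
  +C: nom +5.900 → Σnom=31.370; wc +0.261/-0.457 → slack +0.382/-1.317; half-tol=0.359, Σhalf²=0.250211
  -D: nom -18.000 → Σnom=13.370; wc +0.050/-0.050 → slack +0.432/-1.367; half-tol=0.050, Σhalf²=0.252711
  +E: nom +39.580 → Σnom=52.950; wc +0.260/-0.260 → slack +0.692/-1.627; half-tol=0.260, Σhalf²=0.320311
  +F: nom +17.000 → Σnom=69.950; wc +0.012/-0.330 → slack +0.704/-1.957; half-tol=0.171, Σhalf²=0.349552
  +G: nom +12.700 → Σnom=82.650; wc +0.390/-0.486 → slack +1.094/-2.443; half-tol=0.438, Σhalf²=0.541396
Nominal = 82.650. Worst-case = [82.650 - 2.443, 82.650 + 1.094] = [80.207, 83.744]. RSS = √0.541396 = 0.736.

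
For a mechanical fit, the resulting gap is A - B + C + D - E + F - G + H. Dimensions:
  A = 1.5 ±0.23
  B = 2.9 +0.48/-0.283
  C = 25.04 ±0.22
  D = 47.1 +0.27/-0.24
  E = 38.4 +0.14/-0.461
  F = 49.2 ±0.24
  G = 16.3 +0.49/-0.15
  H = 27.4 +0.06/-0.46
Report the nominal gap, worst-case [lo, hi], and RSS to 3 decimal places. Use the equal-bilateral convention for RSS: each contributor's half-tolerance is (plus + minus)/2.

nominal=92.640 wc=[90.140,94.554] rss=0.794

Stack each dimension's contribution:
  +A: nom +1.500 → Σnom=1.500; wc +0.230/-0.230 → slack +0.230/-0.230; half-tol=0.230, Σhalf²=0.052900
  -B: nom -2.900 → Σnom=-1.400; wc +0.283/-0.480 → slack +0.513/-0.710; half-tol=0.381, Σhalf²=0.198442
  +C: nom +25.040 → Σnom=23.640; wc +0.220/-0.220 → slack +0.733/-0.930; half-tol=0.220, Σhalf²=0.246842
  +D: nom +47.100 → Σnom=70.740; wc +0.270/-0.240 → slack +1.003/-1.170; half-tol=0.255, Σhalf²=0.311867
  -E: nom -38.400 → Σnom=32.340; wc +0.461/-0.140 → slack +1.464/-1.310; half-tol=0.300, Σhalf²=0.402167
  +F: nom +49.200 → Σnom=81.540; wc +0.240/-0.240 → slack +1.704/-1.550; half-tol=0.240, Σhalf²=0.459767
  -G: nom -16.300 → Σnom=65.240; wc +0.150/-0.490 → slack +1.854/-2.040; half-tol=0.320, Σhalf²=0.562167
  +H: nom +27.400 → Σnom=92.640; wc +0.060/-0.460 → slack +1.914/-2.500; half-tol=0.260, Σhalf²=0.629767
Nominal = 92.640. Worst-case = [92.640 - 2.500, 92.640 + 1.914] = [90.140, 94.554]. RSS = √0.629767 = 0.794.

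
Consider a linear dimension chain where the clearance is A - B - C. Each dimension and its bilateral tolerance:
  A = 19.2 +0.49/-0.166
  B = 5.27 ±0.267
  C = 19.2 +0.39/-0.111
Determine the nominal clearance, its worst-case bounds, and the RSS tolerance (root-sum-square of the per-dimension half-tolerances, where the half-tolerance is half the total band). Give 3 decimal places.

Stack each dimension's contribution:
  +A: nom +19.200 → Σnom=19.200; wc +0.490/-0.166 → slack +0.490/-0.166; half-tol=0.328, Σhalf²=0.107584
  -B: nom -5.270 → Σnom=13.930; wc +0.267/-0.267 → slack +0.757/-0.433; half-tol=0.267, Σhalf²=0.178873
  -C: nom -19.200 → Σnom=-5.270; wc +0.111/-0.390 → slack +0.868/-0.823; half-tol=0.251, Σhalf²=0.241623
Nominal = -5.270. Worst-case = [-5.270 - 0.823, -5.270 + 0.868] = [-6.093, -4.402]. RSS = √0.241623 = 0.492.

nominal=-5.270 wc=[-6.093,-4.402] rss=0.492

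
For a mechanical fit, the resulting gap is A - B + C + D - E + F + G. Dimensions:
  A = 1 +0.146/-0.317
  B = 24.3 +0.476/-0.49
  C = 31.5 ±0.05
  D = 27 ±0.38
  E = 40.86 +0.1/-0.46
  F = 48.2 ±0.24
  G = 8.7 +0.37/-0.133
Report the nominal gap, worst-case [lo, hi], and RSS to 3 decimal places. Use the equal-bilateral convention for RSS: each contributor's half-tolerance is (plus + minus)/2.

nominal=51.240 wc=[49.544,53.376] rss=0.796

Stack each dimension's contribution:
  +A: nom +1.000 → Σnom=1.000; wc +0.146/-0.317 → slack +0.146/-0.317; half-tol=0.231, Σhalf²=0.053592
  -B: nom -24.300 → Σnom=-23.300; wc +0.490/-0.476 → slack +0.636/-0.793; half-tol=0.483, Σhalf²=0.286881
  +C: nom +31.500 → Σnom=8.200; wc +0.050/-0.050 → slack +0.686/-0.843; half-tol=0.050, Σhalf²=0.289381
  +D: nom +27.000 → Σnom=35.200; wc +0.380/-0.380 → slack +1.066/-1.223; half-tol=0.380, Σhalf²=0.433781
  -E: nom -40.860 → Σnom=-5.660; wc +0.460/-0.100 → slack +1.526/-1.323; half-tol=0.280, Σhalf²=0.512181
  +F: nom +48.200 → Σnom=42.540; wc +0.240/-0.240 → slack +1.766/-1.563; half-tol=0.240, Σhalf²=0.569781
  +G: nom +8.700 → Σnom=51.240; wc +0.370/-0.133 → slack +2.136/-1.696; half-tol=0.252, Σhalf²=0.633034
Nominal = 51.240. Worst-case = [51.240 - 1.696, 51.240 + 2.136] = [49.544, 53.376]. RSS = √0.633034 = 0.796.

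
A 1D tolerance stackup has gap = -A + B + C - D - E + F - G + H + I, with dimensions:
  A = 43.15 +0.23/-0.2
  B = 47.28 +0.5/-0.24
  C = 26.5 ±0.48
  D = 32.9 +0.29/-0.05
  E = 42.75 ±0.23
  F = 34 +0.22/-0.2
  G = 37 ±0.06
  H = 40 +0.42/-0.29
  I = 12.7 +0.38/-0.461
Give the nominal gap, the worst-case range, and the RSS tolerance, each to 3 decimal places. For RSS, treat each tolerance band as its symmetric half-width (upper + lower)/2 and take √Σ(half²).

Stack each dimension's contribution:
  -A: nom -43.150 → Σnom=-43.150; wc +0.200/-0.230 → slack +0.200/-0.230; half-tol=0.215, Σhalf²=0.046225
  +B: nom +47.280 → Σnom=4.130; wc +0.500/-0.240 → slack +0.700/-0.470; half-tol=0.370, Σhalf²=0.183125
  +C: nom +26.500 → Σnom=30.630; wc +0.480/-0.480 → slack +1.180/-0.950; half-tol=0.480, Σhalf²=0.413525
  -D: nom -32.900 → Σnom=-2.270; wc +0.050/-0.290 → slack +1.230/-1.240; half-tol=0.170, Σhalf²=0.442425
  -E: nom -42.750 → Σnom=-45.020; wc +0.230/-0.230 → slack +1.460/-1.470; half-tol=0.230, Σhalf²=0.495325
  +F: nom +34.000 → Σnom=-11.020; wc +0.220/-0.200 → slack +1.680/-1.670; half-tol=0.210, Σhalf²=0.539425
  -G: nom -37.000 → Σnom=-48.020; wc +0.060/-0.060 → slack +1.740/-1.730; half-tol=0.060, Σhalf²=0.543025
  +H: nom +40.000 → Σnom=-8.020; wc +0.420/-0.290 → slack +2.160/-2.020; half-tol=0.355, Σhalf²=0.669050
  +I: nom +12.700 → Σnom=4.680; wc +0.380/-0.461 → slack +2.540/-2.481; half-tol=0.420, Σhalf²=0.845870
Nominal = 4.680. Worst-case = [4.680 - 2.481, 4.680 + 2.540] = [2.199, 7.220]. RSS = √0.845870 = 0.920.

nominal=4.680 wc=[2.199,7.220] rss=0.920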